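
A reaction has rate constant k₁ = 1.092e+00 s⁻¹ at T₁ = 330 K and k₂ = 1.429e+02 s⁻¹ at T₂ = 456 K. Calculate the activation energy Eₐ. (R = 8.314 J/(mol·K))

48.4 kJ/mol

Step 1: Use the two-temperature Arrhenius form: ln(k₂/k₁) = -Eₐ/R × (1/T₂ - 1/T₁)
Step 2: ln(k₂/k₁) = ln(1.429e+02/1.092e+00) = ln(130.861) = 4.87413
Step 3: 1/T₂ - 1/T₁ = 1/456 - 1/330 = -8.373206e-04 K⁻¹
Step 4: Eₐ = -R × ln(k₂/k₁) / (1/T₂ - 1/T₁) = -8.314 × 4.87413 / -8.373206e-04
Step 5: Eₐ = 4.8397e+04 J/mol = 48.4 kJ/mol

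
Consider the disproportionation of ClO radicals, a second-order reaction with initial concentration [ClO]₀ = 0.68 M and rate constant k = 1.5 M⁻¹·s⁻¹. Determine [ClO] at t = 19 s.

0.03337 M

Step 1: For a second-order reaction: 1/[ClO] = 1/[ClO]₀ + kt
Step 2: 1/[ClO] = 1/0.68 + 1.5 × 19
Step 3: 1/[ClO] = 1.471 + 28.5 = 29.97
Step 4: [ClO] = 1/29.97 = 0.03337 M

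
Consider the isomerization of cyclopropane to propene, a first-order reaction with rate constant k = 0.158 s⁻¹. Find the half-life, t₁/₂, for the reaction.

4.387 s

Step 1: For a first-order reaction, t₁/₂ = ln(2)/k
Step 2: t₁/₂ = ln(2)/0.158
Step 3: t₁/₂ = 0.6931/0.158 = 4.387 s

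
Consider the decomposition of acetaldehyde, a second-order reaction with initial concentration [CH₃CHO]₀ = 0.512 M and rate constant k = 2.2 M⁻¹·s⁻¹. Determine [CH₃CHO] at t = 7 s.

0.05763 M

Step 1: For a second-order reaction: 1/[CH₃CHO] = 1/[CH₃CHO]₀ + kt
Step 2: 1/[CH₃CHO] = 1/0.512 + 2.2 × 7
Step 3: 1/[CH₃CHO] = 1.953 + 15.4 = 17.35
Step 4: [CH₃CHO] = 1/17.35 = 0.05763 M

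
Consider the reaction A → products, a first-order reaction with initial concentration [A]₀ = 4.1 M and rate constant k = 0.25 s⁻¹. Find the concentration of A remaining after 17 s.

0.05848 M

Step 1: For a first-order reaction: [A] = [A]₀ × e^(-kt)
Step 2: [A] = 4.1 × e^(-0.25 × 17)
Step 3: [A] = 4.1 × e^(-4.25)
Step 4: [A] = 4.1 × 0.0142642 = 0.05848 M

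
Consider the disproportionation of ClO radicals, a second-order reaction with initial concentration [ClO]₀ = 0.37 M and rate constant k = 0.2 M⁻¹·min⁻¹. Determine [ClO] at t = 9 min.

0.2221 M

Step 1: For a second-order reaction: 1/[ClO] = 1/[ClO]₀ + kt
Step 2: 1/[ClO] = 1/0.37 + 0.2 × 9
Step 3: 1/[ClO] = 2.703 + 1.8 = 4.503
Step 4: [ClO] = 1/4.503 = 0.2221 M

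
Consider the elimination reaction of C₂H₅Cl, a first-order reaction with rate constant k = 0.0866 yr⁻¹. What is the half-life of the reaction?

8.004 yr

Step 1: For a first-order reaction, t₁/₂ = ln(2)/k
Step 2: t₁/₂ = ln(2)/0.0866
Step 3: t₁/₂ = 0.6931/0.0866 = 8.004 yr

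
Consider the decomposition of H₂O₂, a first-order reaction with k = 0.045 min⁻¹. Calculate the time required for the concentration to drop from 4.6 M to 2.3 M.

15.4 min

Step 1: For first-order: t = ln([H₂O₂]₀/[H₂O₂])/k
Step 2: t = ln(4.6/2.3)/0.045
Step 3: t = ln(2)/0.045
Step 4: t = 0.6931/0.045 = 15.4 min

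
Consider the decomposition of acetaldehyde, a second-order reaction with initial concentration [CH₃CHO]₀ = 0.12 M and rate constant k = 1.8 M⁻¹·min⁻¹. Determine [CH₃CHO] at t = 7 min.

0.04777 M

Step 1: For a second-order reaction: 1/[CH₃CHO] = 1/[CH₃CHO]₀ + kt
Step 2: 1/[CH₃CHO] = 1/0.12 + 1.8 × 7
Step 3: 1/[CH₃CHO] = 8.333 + 12.6 = 20.93
Step 4: [CH₃CHO] = 1/20.93 = 0.04777 M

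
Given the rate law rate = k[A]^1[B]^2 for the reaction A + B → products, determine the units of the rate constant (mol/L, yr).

(mol/L)⁻²·yr⁻¹

Step 1: Overall order = 1 + 2 = 3.
Step 2: rate has units mol/L·yr⁻¹; [A]^1[B]^2 has units (mol/L)^3.
Step 3: k = rate/([A]^1[B]^2), so units of k = (mol/L)^(1-3)·yr⁻¹ = (mol/L)⁻²·yr⁻¹.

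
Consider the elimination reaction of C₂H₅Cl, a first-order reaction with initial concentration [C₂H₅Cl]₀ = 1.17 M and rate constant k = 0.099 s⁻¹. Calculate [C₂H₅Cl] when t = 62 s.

0.002526 M

Step 1: For a first-order reaction: [C₂H₅Cl] = [C₂H₅Cl]₀ × e^(-kt)
Step 2: [C₂H₅Cl] = 1.17 × e^(-0.099 × 62)
Step 3: [C₂H₅Cl] = 1.17 × e^(-6.138)
Step 4: [C₂H₅Cl] = 1.17 × 0.00215924 = 0.002526 M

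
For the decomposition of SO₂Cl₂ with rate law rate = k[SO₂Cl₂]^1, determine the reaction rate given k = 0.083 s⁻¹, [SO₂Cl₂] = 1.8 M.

0.1494 M/s

Step 1: Identify the rate law: rate = k[SO₂Cl₂]^1
Step 2: Substitute values: rate = 0.083 × (1.8)^1
Step 3: Calculate: rate = 0.083 × 1.8 = 0.1494 M/s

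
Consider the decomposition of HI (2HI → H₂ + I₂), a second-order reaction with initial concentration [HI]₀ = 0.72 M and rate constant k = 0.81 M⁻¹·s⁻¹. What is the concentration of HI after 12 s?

0.09002 M

Step 1: For a second-order reaction: 1/[HI] = 1/[HI]₀ + kt
Step 2: 1/[HI] = 1/0.72 + 0.81 × 12
Step 3: 1/[HI] = 1.389 + 9.72 = 11.11
Step 4: [HI] = 1/11.11 = 0.09002 M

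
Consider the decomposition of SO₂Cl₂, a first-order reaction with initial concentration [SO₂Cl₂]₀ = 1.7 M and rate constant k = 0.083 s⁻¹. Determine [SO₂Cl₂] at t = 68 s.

0.006016 M

Step 1: For a first-order reaction: [SO₂Cl₂] = [SO₂Cl₂]₀ × e^(-kt)
Step 2: [SO₂Cl₂] = 1.7 × e^(-0.083 × 68)
Step 3: [SO₂Cl₂] = 1.7 × e^(-5.644)
Step 4: [SO₂Cl₂] = 1.7 × 0.00353869 = 0.006016 M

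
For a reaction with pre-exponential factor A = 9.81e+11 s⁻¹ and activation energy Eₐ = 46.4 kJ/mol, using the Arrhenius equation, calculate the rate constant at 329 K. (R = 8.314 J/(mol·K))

4.21e+04 s⁻¹

Step 1: Use the Arrhenius equation: k = A × exp(-Eₐ/RT)
Step 2: Convert Eₐ to J/mol: 46.4 kJ/mol = 46400 J/mol
Step 3: Calculate the exponent: -Eₐ/(RT) = -46400/(8.314 × 329) = -16.96337
Step 4: k = 9.81e+11 × exp(-16.96337)
Step 5: k = 9.81e+11 × 4.29440e-08 = 4.2128e+04 s⁻¹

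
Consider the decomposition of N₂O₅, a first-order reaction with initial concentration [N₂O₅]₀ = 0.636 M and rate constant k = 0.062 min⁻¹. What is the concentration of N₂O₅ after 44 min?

0.04156 M

Step 1: For a first-order reaction: [N₂O₅] = [N₂O₅]₀ × e^(-kt)
Step 2: [N₂O₅] = 0.636 × e^(-0.062 × 44)
Step 3: [N₂O₅] = 0.636 × e^(-2.728)
Step 4: [N₂O₅] = 0.636 × 0.0653499 = 0.04156 M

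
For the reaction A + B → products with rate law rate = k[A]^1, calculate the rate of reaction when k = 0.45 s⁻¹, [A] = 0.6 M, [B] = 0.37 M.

0.27 M/s

Step 1: The rate law is rate = k[A]^1
Step 2: Note that the rate does not depend on [B] (zero order in B).
Step 3: rate = 0.45 × (0.6)^1 = 0.27 M/s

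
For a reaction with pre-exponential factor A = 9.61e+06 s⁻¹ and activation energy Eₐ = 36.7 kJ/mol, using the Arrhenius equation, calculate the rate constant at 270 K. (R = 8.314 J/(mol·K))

7.63e-01 s⁻¹

Step 1: Use the Arrhenius equation: k = A × exp(-Eₐ/RT)
Step 2: Convert Eₐ to J/mol: 36.7 kJ/mol = 36700 J/mol
Step 3: Calculate the exponent: -Eₐ/(RT) = -36700/(8.314 × 270) = -16.34904
Step 4: k = 9.61e+06 × exp(-16.34904)
Step 5: k = 9.61e+06 × 7.93784e-08 = 7.6283e-01 s⁻¹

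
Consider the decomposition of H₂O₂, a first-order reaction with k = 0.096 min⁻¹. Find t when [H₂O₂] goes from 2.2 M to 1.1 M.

7.22 min

Step 1: For first-order: t = ln([H₂O₂]₀/[H₂O₂])/k
Step 2: t = ln(2.2/1.1)/0.096
Step 3: t = ln(2)/0.096
Step 4: t = 0.6931/0.096 = 7.22 min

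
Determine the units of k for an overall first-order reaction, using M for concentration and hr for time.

hr⁻¹

Step 1: For overall order n, rate = k × (concentration)^n.
Step 2: Rate has units M·hr⁻¹; concentration term has units M^1.
Step 3: k = rate / (concentration)^n, so units of k = M^(1-1)·hr⁻¹ = hr⁻¹.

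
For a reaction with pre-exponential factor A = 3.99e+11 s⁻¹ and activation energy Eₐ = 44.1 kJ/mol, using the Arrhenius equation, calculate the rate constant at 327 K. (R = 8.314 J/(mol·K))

3.60e+04 s⁻¹

Step 1: Use the Arrhenius equation: k = A × exp(-Eₐ/RT)
Step 2: Convert Eₐ to J/mol: 44.1 kJ/mol = 44100 J/mol
Step 3: Calculate the exponent: -Eₐ/(RT) = -44100/(8.314 × 327) = -16.22112
Step 4: k = 3.99e+11 × exp(-16.22112)
Step 5: k = 3.99e+11 × 9.02105e-08 = 3.5994e+04 s⁻¹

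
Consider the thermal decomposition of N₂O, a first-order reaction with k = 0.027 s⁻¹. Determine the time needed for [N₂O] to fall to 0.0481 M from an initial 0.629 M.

95.22 s

Step 1: For first-order: t = ln([N₂O]₀/[N₂O])/k
Step 2: t = ln(0.629/0.0481)/0.027
Step 3: t = ln(13.08)/0.027
Step 4: t = 2.571/0.027 = 95.22 s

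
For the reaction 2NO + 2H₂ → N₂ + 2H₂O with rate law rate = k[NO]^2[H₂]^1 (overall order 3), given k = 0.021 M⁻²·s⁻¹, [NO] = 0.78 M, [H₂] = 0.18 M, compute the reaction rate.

0.0023 M/s

Step 1: The rate law is rate = k[NO]^2[H₂]^1, overall order = 2+1 = 3
Step 2: Substitute values: rate = 0.021 × (0.78)^2 × (0.18)^1
Step 3: rate = 0.021 × 0.6084 × 0.18 = 0.00229975 M/s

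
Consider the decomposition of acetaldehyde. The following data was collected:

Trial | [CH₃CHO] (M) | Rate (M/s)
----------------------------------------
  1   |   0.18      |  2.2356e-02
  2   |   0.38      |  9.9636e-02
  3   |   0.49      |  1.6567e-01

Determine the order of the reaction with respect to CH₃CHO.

second order (2)

Step 1: Compare trials to find order n where rate₂/rate₁ = ([CH₃CHO]₂/[CH₃CHO]₁)^n
Step 2: rate₂/rate₁ = 9.9636e-02/2.2356e-02 = 4.457
Step 3: [CH₃CHO]₂/[CH₃CHO]₁ = 0.38/0.18 = 2.111
Step 4: n = ln(4.457)/ln(2.111) = 2.00 ≈ 2
Step 5: The reaction is second order in CH₃CHO.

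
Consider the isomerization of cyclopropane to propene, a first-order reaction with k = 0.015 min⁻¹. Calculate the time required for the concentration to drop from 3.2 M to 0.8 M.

92.42 min

Step 1: For first-order: t = ln([cyclopropane]₀/[cyclopropane])/k
Step 2: t = ln(3.2/0.8)/0.015
Step 3: t = ln(4)/0.015
Step 4: t = 1.386/0.015 = 92.42 min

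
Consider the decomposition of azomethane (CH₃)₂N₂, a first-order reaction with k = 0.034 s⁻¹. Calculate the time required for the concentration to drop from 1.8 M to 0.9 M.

20.39 s

Step 1: For first-order: t = ln([azomethane]₀/[azomethane])/k
Step 2: t = ln(1.8/0.9)/0.034
Step 3: t = ln(2)/0.034
Step 4: t = 0.6931/0.034 = 20.39 s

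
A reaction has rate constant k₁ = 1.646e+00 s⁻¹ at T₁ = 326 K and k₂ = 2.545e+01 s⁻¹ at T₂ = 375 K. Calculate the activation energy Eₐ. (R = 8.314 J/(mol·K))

56.8 kJ/mol

Step 1: Use the two-temperature Arrhenius form: ln(k₂/k₁) = -Eₐ/R × (1/T₂ - 1/T₁)
Step 2: ln(k₂/k₁) = ln(2.545e+01/1.646e+00) = ln(15.4617) = 2.73837
Step 3: 1/T₂ - 1/T₁ = 1/375 - 1/326 = -4.008180e-04 K⁻¹
Step 4: Eₐ = -R × ln(k₂/k₁) / (1/T₂ - 1/T₁) = -8.314 × 2.73837 / -4.008180e-04
Step 5: Eₐ = 5.6801e+04 J/mol = 56.8 kJ/mol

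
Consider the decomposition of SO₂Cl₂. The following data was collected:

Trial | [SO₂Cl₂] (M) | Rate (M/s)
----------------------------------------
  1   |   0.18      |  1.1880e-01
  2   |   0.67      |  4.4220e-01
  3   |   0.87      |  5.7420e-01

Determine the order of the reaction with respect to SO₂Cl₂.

first order (1)

Step 1: Compare trials to find order n where rate₂/rate₁ = ([SO₂Cl₂]₂/[SO₂Cl₂]₁)^n
Step 2: rate₂/rate₁ = 4.4220e-01/1.1880e-01 = 3.722
Step 3: [SO₂Cl₂]₂/[SO₂Cl₂]₁ = 0.67/0.18 = 3.722
Step 4: n = ln(3.722)/ln(3.722) = 1.00 ≈ 1
Step 5: The reaction is first order in SO₂Cl₂.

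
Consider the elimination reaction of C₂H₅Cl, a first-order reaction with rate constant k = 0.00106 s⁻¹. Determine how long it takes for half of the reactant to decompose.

653.9 s

Step 1: For a first-order reaction, t₁/₂ = ln(2)/k
Step 2: t₁/₂ = ln(2)/0.00106
Step 3: t₁/₂ = 0.6931/0.00106 = 653.9 s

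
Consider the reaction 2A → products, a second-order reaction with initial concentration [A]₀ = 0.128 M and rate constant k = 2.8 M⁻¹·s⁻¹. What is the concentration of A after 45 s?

0.007473 M

Step 1: For a second-order reaction: 1/[A] = 1/[A]₀ + kt
Step 2: 1/[A] = 1/0.128 + 2.8 × 45
Step 3: 1/[A] = 7.812 + 126 = 133.8
Step 4: [A] = 1/133.8 = 0.007473 M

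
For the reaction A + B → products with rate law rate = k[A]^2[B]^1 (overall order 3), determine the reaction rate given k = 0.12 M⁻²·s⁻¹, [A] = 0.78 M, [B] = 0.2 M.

0.0146 M/s

Step 1: The rate law is rate = k[A]^2[B]^1, overall order = 2+1 = 3
Step 2: Substitute values: rate = 0.12 × (0.78)^2 × (0.2)^1
Step 3: rate = 0.12 × 0.6084 × 0.2 = 0.0146016 M/s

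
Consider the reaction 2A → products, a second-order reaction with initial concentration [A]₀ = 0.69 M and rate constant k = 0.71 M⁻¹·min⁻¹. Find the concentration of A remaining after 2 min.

0.3485 M

Step 1: For a second-order reaction: 1/[A] = 1/[A]₀ + kt
Step 2: 1/[A] = 1/0.69 + 0.71 × 2
Step 3: 1/[A] = 1.449 + 1.42 = 2.869
Step 4: [A] = 1/2.869 = 0.3485 M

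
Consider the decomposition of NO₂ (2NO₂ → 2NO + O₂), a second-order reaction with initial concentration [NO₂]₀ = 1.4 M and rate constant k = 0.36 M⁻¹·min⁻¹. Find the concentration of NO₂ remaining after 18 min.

0.139 M

Step 1: For a second-order reaction: 1/[NO₂] = 1/[NO₂]₀ + kt
Step 2: 1/[NO₂] = 1/1.4 + 0.36 × 18
Step 3: 1/[NO₂] = 0.7143 + 6.48 = 7.194
Step 4: [NO₂] = 1/7.194 = 0.139 M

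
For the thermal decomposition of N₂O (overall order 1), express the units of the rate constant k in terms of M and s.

s⁻¹

Step 1: For overall order n, rate = k × (concentration)^n.
Step 2: Rate has units M·s⁻¹; concentration term has units M^1.
Step 3: k = rate / (concentration)^n, so units of k = M^(1-1)·s⁻¹ = s⁻¹.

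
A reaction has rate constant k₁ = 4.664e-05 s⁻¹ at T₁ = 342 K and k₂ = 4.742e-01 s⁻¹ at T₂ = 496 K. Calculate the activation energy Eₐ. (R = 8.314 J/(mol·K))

84.5 kJ/mol

Step 1: Use the two-temperature Arrhenius form: ln(k₂/k₁) = -Eₐ/R × (1/T₂ - 1/T₁)
Step 2: ln(k₂/k₁) = ln(4.742e-01/4.664e-05) = ln(10167.2) = 9.22693
Step 3: 1/T₂ - 1/T₁ = 1/496 - 1/342 = -9.078476e-04 K⁻¹
Step 4: Eₐ = -R × ln(k₂/k₁) / (1/T₂ - 1/T₁) = -8.314 × 9.22693 / -9.078476e-04
Step 5: Eₐ = 8.4499e+04 J/mol = 84.5 kJ/mol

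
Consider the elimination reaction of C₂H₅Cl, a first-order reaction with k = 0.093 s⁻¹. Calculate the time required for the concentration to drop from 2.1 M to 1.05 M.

7.453 s

Step 1: For first-order: t = ln([C₂H₅Cl]₀/[C₂H₅Cl])/k
Step 2: t = ln(2.1/1.05)/0.093
Step 3: t = ln(2)/0.093
Step 4: t = 0.6931/0.093 = 7.453 s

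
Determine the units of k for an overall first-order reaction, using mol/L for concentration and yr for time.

yr⁻¹

Step 1: For overall order n, rate = k × (concentration)^n.
Step 2: Rate has units mol/L·yr⁻¹; concentration term has units (mol/L)^1.
Step 3: k = rate / (concentration)^n, so units of k = (mol/L)^(1-1)·yr⁻¹ = yr⁻¹.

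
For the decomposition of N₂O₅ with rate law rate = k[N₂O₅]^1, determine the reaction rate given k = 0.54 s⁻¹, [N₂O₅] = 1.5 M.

0.81 M/s

Step 1: Identify the rate law: rate = k[N₂O₅]^1
Step 2: Substitute values: rate = 0.54 × (1.5)^1
Step 3: Calculate: rate = 0.54 × 1.5 = 0.81 M/s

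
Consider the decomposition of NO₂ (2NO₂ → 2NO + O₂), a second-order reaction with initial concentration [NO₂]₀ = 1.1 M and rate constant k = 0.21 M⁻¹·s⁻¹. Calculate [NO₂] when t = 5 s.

0.5104 M

Step 1: For a second-order reaction: 1/[NO₂] = 1/[NO₂]₀ + kt
Step 2: 1/[NO₂] = 1/1.1 + 0.21 × 5
Step 3: 1/[NO₂] = 0.9091 + 1.05 = 1.959
Step 4: [NO₂] = 1/1.959 = 0.5104 M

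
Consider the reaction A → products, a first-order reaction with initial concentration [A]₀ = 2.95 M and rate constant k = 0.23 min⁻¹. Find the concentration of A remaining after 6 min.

0.7422 M

Step 1: For a first-order reaction: [A] = [A]₀ × e^(-kt)
Step 2: [A] = 2.95 × e^(-0.23 × 6)
Step 3: [A] = 2.95 × e^(-1.38)
Step 4: [A] = 2.95 × 0.251579 = 0.7422 M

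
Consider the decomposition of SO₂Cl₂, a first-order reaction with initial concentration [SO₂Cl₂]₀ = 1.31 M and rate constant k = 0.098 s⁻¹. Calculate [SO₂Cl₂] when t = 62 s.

0.00301 M

Step 1: For a first-order reaction: [SO₂Cl₂] = [SO₂Cl₂]₀ × e^(-kt)
Step 2: [SO₂Cl₂] = 1.31 × e^(-0.098 × 62)
Step 3: [SO₂Cl₂] = 1.31 × e^(-6.076)
Step 4: [SO₂Cl₂] = 1.31 × 0.00229735 = 0.00301 M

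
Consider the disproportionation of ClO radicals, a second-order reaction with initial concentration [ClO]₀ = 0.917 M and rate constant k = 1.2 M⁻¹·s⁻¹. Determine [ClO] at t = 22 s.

0.03638 M

Step 1: For a second-order reaction: 1/[ClO] = 1/[ClO]₀ + kt
Step 2: 1/[ClO] = 1/0.917 + 1.2 × 22
Step 3: 1/[ClO] = 1.091 + 26.4 = 27.49
Step 4: [ClO] = 1/27.49 = 0.03638 M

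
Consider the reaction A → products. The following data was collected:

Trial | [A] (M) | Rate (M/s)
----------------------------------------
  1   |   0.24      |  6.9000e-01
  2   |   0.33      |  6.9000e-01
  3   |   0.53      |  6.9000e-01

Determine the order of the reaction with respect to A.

zeroth order (0)

Step 1: Compare trials - when concentration changes, rate stays constant.
Step 2: rate₂/rate₁ = 6.9000e-01/6.9000e-01 = 1
Step 3: [A]₂/[A]₁ = 0.33/0.24 = 1.375
Step 4: Since rate ratio ≈ (conc ratio)^0, the reaction is zeroth order.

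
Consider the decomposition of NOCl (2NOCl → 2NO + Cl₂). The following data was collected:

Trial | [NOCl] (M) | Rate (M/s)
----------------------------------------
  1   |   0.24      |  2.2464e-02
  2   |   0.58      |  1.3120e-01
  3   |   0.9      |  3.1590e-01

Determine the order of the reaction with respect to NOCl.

second order (2)

Step 1: Compare trials to find order n where rate₂/rate₁ = ([NOCl]₂/[NOCl]₁)^n
Step 2: rate₂/rate₁ = 1.3120e-01/2.2464e-02 = 5.84
Step 3: [NOCl]₂/[NOCl]₁ = 0.58/0.24 = 2.417
Step 4: n = ln(5.84)/ln(2.417) = 2.00 ≈ 2
Step 5: The reaction is second order in NOCl.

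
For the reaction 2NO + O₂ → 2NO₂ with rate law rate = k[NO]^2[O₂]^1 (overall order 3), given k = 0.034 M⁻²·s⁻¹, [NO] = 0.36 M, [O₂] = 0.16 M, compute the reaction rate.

0.000705 M/s

Step 1: The rate law is rate = k[NO]^2[O₂]^1, overall order = 2+1 = 3
Step 2: Substitute values: rate = 0.034 × (0.36)^2 × (0.16)^1
Step 3: rate = 0.034 × 0.1296 × 0.16 = 0.000705024 M/s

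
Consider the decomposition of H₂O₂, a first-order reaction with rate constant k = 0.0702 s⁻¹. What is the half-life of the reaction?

9.874 s

Step 1: For a first-order reaction, t₁/₂ = ln(2)/k
Step 2: t₁/₂ = ln(2)/0.0702
Step 3: t₁/₂ = 0.6931/0.0702 = 9.874 s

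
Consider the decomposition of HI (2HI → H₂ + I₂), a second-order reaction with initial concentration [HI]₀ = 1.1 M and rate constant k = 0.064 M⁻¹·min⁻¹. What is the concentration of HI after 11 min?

0.6199 M

Step 1: For a second-order reaction: 1/[HI] = 1/[HI]₀ + kt
Step 2: 1/[HI] = 1/1.1 + 0.064 × 11
Step 3: 1/[HI] = 0.9091 + 0.704 = 1.613
Step 4: [HI] = 1/1.613 = 0.6199 M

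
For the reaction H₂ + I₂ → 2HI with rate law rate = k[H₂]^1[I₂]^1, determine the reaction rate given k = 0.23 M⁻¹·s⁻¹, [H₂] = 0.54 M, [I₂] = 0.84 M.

0.1043 M/s

Step 1: The rate law is rate = k[H₂]^1[I₂]^1
Step 2: Substitute: rate = 0.23 × (0.54)^1 × (0.84)^1
Step 3: rate = 0.23 × 0.54 × 0.84 = 0.104328 M/s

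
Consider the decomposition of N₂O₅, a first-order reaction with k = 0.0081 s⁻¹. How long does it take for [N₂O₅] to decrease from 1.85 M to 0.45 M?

174.5 s

Step 1: For first-order: t = ln([N₂O₅]₀/[N₂O₅])/k
Step 2: t = ln(1.85/0.45)/0.0081
Step 3: t = ln(4.111)/0.0081
Step 4: t = 1.414/0.0081 = 174.5 s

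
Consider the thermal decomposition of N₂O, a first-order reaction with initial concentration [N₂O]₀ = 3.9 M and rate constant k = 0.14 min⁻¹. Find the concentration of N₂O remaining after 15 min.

0.4776 M

Step 1: For a first-order reaction: [N₂O] = [N₂O]₀ × e^(-kt)
Step 2: [N₂O] = 3.9 × e^(-0.14 × 15)
Step 3: [N₂O] = 3.9 × e^(-2.1)
Step 4: [N₂O] = 3.9 × 0.122456 = 0.4776 M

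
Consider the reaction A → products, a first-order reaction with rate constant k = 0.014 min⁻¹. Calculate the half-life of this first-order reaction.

49.51 min

Step 1: For a first-order reaction, t₁/₂ = ln(2)/k
Step 2: t₁/₂ = ln(2)/0.014
Step 3: t₁/₂ = 0.6931/0.014 = 49.51 min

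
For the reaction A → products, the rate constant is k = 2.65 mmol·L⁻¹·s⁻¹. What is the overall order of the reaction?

zeroth order (0)

Step 1: The units of k for an nth-order reaction are (concentration)^(1-n)·(time)⁻¹.
Step 2: Here k has units mmol·L⁻¹·s⁻¹, so the concentration exponent is 1.
Step 3: 1 - n = 1 ⇒ n = 0. The reaction is zeroth order.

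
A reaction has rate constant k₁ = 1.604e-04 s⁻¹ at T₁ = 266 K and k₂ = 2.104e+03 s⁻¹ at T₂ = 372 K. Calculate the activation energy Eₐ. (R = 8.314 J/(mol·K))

127.2 kJ/mol

Step 1: Use the two-temperature Arrhenius form: ln(k₂/k₁) = -Eₐ/R × (1/T₂ - 1/T₁)
Step 2: ln(k₂/k₁) = ln(2.104e+03/1.604e-04) = ln(1.31172e+07) = 16.3894
Step 3: 1/T₂ - 1/T₁ = 1/372 - 1/266 = -1.071226e-03 K⁻¹
Step 4: Eₐ = -R × ln(k₂/k₁) / (1/T₂ - 1/T₁) = -8.314 × 16.3894 / -1.071226e-03
Step 5: Eₐ = 1.2720e+05 J/mol = 127.2 kJ/mol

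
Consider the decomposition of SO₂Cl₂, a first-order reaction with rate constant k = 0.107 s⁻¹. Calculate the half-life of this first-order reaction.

6.478 s

Step 1: For a first-order reaction, t₁/₂ = ln(2)/k
Step 2: t₁/₂ = ln(2)/0.107
Step 3: t₁/₂ = 0.6931/0.107 = 6.478 s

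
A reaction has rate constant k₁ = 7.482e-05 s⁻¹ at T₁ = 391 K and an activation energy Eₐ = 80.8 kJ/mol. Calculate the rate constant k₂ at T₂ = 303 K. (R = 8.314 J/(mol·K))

5.482e-08 s⁻¹

Step 1: Use the two-temperature Arrhenius form: ln(k₂/k₁) = -Eₐ/R × (1/T₂ - 1/T₁)
Step 2: Convert Eₐ to J/mol: 80.8 kJ/mol = 80800 J/mol
Step 3: 1/T₂ - 1/T₁ = 1/303 - 1/391 = 7.427853e-04 K⁻¹
Step 4: ln(k₂/k₁) = -80800/8.314 × 7.427853e-04 = -7.21879
Step 5: k₂ = k₁ × exp(-7.21879) = 7.482e-05 × 7.32688e-04 = 5.482e-08 s⁻¹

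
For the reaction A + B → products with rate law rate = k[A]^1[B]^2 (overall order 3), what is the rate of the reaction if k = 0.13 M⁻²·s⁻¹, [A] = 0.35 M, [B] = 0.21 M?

0.002007 M/s

Step 1: The rate law is rate = k[A]^1[B]^2, overall order = 1+2 = 3
Step 2: Substitute values: rate = 0.13 × (0.35)^1 × (0.21)^2
Step 3: rate = 0.13 × 0.35 × 0.0441 = 0.00200655 M/s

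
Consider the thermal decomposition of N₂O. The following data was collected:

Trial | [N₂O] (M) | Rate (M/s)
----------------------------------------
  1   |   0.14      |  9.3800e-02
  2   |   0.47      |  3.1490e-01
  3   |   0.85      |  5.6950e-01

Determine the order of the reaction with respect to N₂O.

first order (1)

Step 1: Compare trials to find order n where rate₂/rate₁ = ([N₂O]₂/[N₂O]₁)^n
Step 2: rate₂/rate₁ = 3.1490e-01/9.3800e-02 = 3.357
Step 3: [N₂O]₂/[N₂O]₁ = 0.47/0.14 = 3.357
Step 4: n = ln(3.357)/ln(3.357) = 1.00 ≈ 1
Step 5: The reaction is first order in N₂O.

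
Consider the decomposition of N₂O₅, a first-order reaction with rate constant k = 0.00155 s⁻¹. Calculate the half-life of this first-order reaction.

447.2 s

Step 1: For a first-order reaction, t₁/₂ = ln(2)/k
Step 2: t₁/₂ = ln(2)/0.00155
Step 3: t₁/₂ = 0.6931/0.00155 = 447.2 s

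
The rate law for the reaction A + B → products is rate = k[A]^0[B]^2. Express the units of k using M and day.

M⁻¹·day⁻¹

Step 1: Overall order = 0 + 2 = 2.
Step 2: rate has units M·day⁻¹; [A]^0[B]^2 has units M^2.
Step 3: k = rate/([A]^0[B]^2), so units of k = M^(1-2)·day⁻¹ = M⁻¹·day⁻¹.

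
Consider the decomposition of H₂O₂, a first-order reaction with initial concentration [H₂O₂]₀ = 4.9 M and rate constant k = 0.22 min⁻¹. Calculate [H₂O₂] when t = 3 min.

2.533 M

Step 1: For a first-order reaction: [H₂O₂] = [H₂O₂]₀ × e^(-kt)
Step 2: [H₂O₂] = 4.9 × e^(-0.22 × 3)
Step 3: [H₂O₂] = 4.9 × e^(-0.66)
Step 4: [H₂O₂] = 4.9 × 0.516851 = 2.533 M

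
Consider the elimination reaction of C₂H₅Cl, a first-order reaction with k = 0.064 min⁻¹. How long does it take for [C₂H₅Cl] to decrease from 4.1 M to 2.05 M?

10.83 min

Step 1: For first-order: t = ln([C₂H₅Cl]₀/[C₂H₅Cl])/k
Step 2: t = ln(4.1/2.05)/0.064
Step 3: t = ln(2)/0.064
Step 4: t = 0.6931/0.064 = 10.83 min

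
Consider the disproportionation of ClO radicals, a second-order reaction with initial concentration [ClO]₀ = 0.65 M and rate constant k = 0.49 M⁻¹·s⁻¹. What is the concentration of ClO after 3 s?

0.3324 M

Step 1: For a second-order reaction: 1/[ClO] = 1/[ClO]₀ + kt
Step 2: 1/[ClO] = 1/0.65 + 0.49 × 3
Step 3: 1/[ClO] = 1.538 + 1.47 = 3.008
Step 4: [ClO] = 1/3.008 = 0.3324 M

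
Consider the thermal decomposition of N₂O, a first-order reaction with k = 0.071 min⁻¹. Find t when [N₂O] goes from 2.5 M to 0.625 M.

19.53 min

Step 1: For first-order: t = ln([N₂O]₀/[N₂O])/k
Step 2: t = ln(2.5/0.625)/0.071
Step 3: t = ln(4)/0.071
Step 4: t = 1.386/0.071 = 19.53 min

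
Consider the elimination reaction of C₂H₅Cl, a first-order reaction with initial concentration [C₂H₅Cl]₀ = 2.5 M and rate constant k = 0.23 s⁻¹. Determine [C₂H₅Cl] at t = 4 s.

0.9963 M

Step 1: For a first-order reaction: [C₂H₅Cl] = [C₂H₅Cl]₀ × e^(-kt)
Step 2: [C₂H₅Cl] = 2.5 × e^(-0.23 × 4)
Step 3: [C₂H₅Cl] = 2.5 × e^(-0.92)
Step 4: [C₂H₅Cl] = 2.5 × 0.398519 = 0.9963 M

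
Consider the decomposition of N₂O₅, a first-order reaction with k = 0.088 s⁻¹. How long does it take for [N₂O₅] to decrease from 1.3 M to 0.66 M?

7.703 s

Step 1: For first-order: t = ln([N₂O₅]₀/[N₂O₅])/k
Step 2: t = ln(1.3/0.66)/0.088
Step 3: t = ln(1.97)/0.088
Step 4: t = 0.6779/0.088 = 7.703 s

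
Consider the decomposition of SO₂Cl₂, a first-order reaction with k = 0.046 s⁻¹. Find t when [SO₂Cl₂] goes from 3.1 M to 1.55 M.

15.07 s

Step 1: For first-order: t = ln([SO₂Cl₂]₀/[SO₂Cl₂])/k
Step 2: t = ln(3.1/1.55)/0.046
Step 3: t = ln(2)/0.046
Step 4: t = 0.6931/0.046 = 15.07 s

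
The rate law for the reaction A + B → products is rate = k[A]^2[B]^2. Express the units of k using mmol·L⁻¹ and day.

(mmol·L⁻¹)⁻³·day⁻¹

Step 1: Overall order = 2 + 2 = 4.
Step 2: rate has units mmol·L⁻¹·day⁻¹; [A]^2[B]^2 has units (mmol·L⁻¹)^4.
Step 3: k = rate/([A]^2[B]^2), so units of k = (mmol·L⁻¹)^(1-4)·day⁻¹ = (mmol·L⁻¹)⁻³·day⁻¹.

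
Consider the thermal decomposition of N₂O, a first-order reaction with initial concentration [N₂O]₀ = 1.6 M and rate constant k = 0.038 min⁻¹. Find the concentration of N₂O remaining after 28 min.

0.5521 M

Step 1: For a first-order reaction: [N₂O] = [N₂O]₀ × e^(-kt)
Step 2: [N₂O] = 1.6 × e^(-0.038 × 28)
Step 3: [N₂O] = 1.6 × e^(-1.064)
Step 4: [N₂O] = 1.6 × 0.345073 = 0.5521 M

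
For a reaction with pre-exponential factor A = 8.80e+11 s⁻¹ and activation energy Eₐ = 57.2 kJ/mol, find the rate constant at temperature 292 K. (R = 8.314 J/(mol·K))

5.15e+01 s⁻¹

Step 1: Use the Arrhenius equation: k = A × exp(-Eₐ/RT)
Step 2: Convert Eₐ to J/mol: 57.2 kJ/mol = 57200 J/mol
Step 3: Calculate the exponent: -Eₐ/(RT) = -57200/(8.314 × 292) = -23.56151
Step 4: k = 8.80e+11 × exp(-23.56151)
Step 5: k = 8.80e+11 × 5.85283e-11 = 5.1505e+01 s⁻¹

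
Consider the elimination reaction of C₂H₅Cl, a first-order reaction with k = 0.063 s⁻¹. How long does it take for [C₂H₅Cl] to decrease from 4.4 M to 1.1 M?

22 s

Step 1: For first-order: t = ln([C₂H₅Cl]₀/[C₂H₅Cl])/k
Step 2: t = ln(4.4/1.1)/0.063
Step 3: t = ln(4)/0.063
Step 4: t = 1.386/0.063 = 22 s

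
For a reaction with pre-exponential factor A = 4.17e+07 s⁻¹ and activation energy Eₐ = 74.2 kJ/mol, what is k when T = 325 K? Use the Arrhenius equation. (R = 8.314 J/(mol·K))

4.94e-05 s⁻¹

Step 1: Use the Arrhenius equation: k = A × exp(-Eₐ/RT)
Step 2: Convert Eₐ to J/mol: 74.2 kJ/mol = 74200 J/mol
Step 3: Calculate the exponent: -Eₐ/(RT) = -74200/(8.314 × 325) = -27.46063
Step 4: k = 4.17e+07 × exp(-27.46063)
Step 5: k = 4.17e+07 × 1.18577e-12 = 4.9447e-05 s⁻¹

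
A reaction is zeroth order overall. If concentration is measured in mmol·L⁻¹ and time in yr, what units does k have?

mmol·L⁻¹·yr⁻¹

Step 1: For overall order n, rate = k × (concentration)^n.
Step 2: Rate has units mmol·L⁻¹·yr⁻¹; concentration term has units (mmol·L⁻¹)^0.
Step 3: k = rate / (concentration)^n, so units of k = (mmol·L⁻¹)^(1-0)·yr⁻¹ = mmol·L⁻¹·yr⁻¹.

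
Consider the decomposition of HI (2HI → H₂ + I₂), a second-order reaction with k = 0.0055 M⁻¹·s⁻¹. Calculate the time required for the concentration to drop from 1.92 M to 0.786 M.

136.6 s

Step 1: For second-order: t = (1/[HI] - 1/[HI]₀)/k
Step 2: t = (1/0.786 - 1/1.92)/0.0055
Step 3: t = (1.272 - 0.5208)/0.0055
Step 4: t = 0.7514/0.0055 = 136.6 s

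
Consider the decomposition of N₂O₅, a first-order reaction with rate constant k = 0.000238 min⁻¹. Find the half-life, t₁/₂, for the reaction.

2912 min

Step 1: For a first-order reaction, t₁/₂ = ln(2)/k
Step 2: t₁/₂ = ln(2)/0.000238
Step 3: t₁/₂ = 0.6931/0.000238 = 2912 min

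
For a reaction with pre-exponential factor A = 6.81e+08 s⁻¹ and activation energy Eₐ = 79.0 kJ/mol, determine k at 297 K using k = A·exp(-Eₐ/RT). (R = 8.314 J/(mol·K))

8.68e-06 s⁻¹

Step 1: Use the Arrhenius equation: k = A × exp(-Eₐ/RT)
Step 2: Convert Eₐ to J/mol: 79.0 kJ/mol = 79000 J/mol
Step 3: Calculate the exponent: -Eₐ/(RT) = -79000/(8.314 × 297) = -31.99342
Step 4: k = 6.81e+08 × exp(-31.99342)
Step 5: k = 6.81e+08 × 1.27478e-14 = 8.6813e-06 s⁻¹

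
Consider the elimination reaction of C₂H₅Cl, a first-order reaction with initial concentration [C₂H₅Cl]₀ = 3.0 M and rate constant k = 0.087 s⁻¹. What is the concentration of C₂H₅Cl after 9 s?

1.371 M

Step 1: For a first-order reaction: [C₂H₅Cl] = [C₂H₅Cl]₀ × e^(-kt)
Step 2: [C₂H₅Cl] = 3.0 × e^(-0.087 × 9)
Step 3: [C₂H₅Cl] = 3.0 × e^(-0.783)
Step 4: [C₂H₅Cl] = 3.0 × 0.457033 = 1.371 M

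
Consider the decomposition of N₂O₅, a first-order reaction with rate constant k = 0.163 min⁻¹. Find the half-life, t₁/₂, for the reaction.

4.252 min

Step 1: For a first-order reaction, t₁/₂ = ln(2)/k
Step 2: t₁/₂ = ln(2)/0.163
Step 3: t₁/₂ = 0.6931/0.163 = 4.252 min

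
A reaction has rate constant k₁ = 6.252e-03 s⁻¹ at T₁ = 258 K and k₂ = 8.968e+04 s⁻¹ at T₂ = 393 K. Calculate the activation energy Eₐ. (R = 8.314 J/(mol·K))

102.9 kJ/mol

Step 1: Use the two-temperature Arrhenius form: ln(k₂/k₁) = -Eₐ/R × (1/T₂ - 1/T₁)
Step 2: ln(k₂/k₁) = ln(8.968e+04/6.252e-03) = ln(1.43442e+07) = 16.4789
Step 3: 1/T₂ - 1/T₁ = 1/393 - 1/258 = -1.331440e-03 K⁻¹
Step 4: Eₐ = -R × ln(k₂/k₁) / (1/T₂ - 1/T₁) = -8.314 × 16.4789 / -1.331440e-03
Step 5: Eₐ = 1.0290e+05 J/mol = 102.9 kJ/mol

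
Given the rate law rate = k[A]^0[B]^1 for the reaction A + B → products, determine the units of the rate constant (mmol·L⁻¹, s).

s⁻¹

Step 1: Overall order = 0 + 1 = 1.
Step 2: rate has units mmol·L⁻¹·s⁻¹; [A]^0[B]^1 has units (mmol·L⁻¹)^1.
Step 3: k = rate/([A]^0[B]^1), so units of k = (mmol·L⁻¹)^(1-1)·s⁻¹ = s⁻¹.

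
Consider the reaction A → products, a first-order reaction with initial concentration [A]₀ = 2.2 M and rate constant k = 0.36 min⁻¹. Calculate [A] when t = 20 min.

0.001642 M

Step 1: For a first-order reaction: [A] = [A]₀ × e^(-kt)
Step 2: [A] = 2.2 × e^(-0.36 × 20)
Step 3: [A] = 2.2 × e^(-7.2)
Step 4: [A] = 2.2 × 0.000746586 = 0.001642 M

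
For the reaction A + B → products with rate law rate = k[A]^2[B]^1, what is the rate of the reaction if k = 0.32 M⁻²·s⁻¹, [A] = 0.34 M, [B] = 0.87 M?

0.03218 M/s

Step 1: The rate law is rate = k[A]^2[B]^1
Step 2: Substitute: rate = 0.32 × (0.34)^2 × (0.87)^1
Step 3: rate = 0.32 × 0.1156 × 0.87 = 0.032183 M/s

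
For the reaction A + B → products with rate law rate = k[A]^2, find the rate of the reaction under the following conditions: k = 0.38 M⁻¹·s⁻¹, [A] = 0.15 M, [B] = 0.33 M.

0.00855 M/s

Step 1: The rate law is rate = k[A]^2
Step 2: Note that the rate does not depend on [B] (zero order in B).
Step 3: rate = 0.38 × (0.15)^2 = 0.00855 M/s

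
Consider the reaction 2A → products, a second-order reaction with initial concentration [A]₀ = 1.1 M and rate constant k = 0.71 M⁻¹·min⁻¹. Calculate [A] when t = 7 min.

0.1701 M

Step 1: For a second-order reaction: 1/[A] = 1/[A]₀ + kt
Step 2: 1/[A] = 1/1.1 + 0.71 × 7
Step 3: 1/[A] = 0.9091 + 4.97 = 5.879
Step 4: [A] = 1/5.879 = 0.1701 M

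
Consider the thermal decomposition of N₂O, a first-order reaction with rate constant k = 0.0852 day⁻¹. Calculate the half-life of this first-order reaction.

8.136 day

Step 1: For a first-order reaction, t₁/₂ = ln(2)/k
Step 2: t₁/₂ = ln(2)/0.0852
Step 3: t₁/₂ = 0.6931/0.0852 = 8.136 day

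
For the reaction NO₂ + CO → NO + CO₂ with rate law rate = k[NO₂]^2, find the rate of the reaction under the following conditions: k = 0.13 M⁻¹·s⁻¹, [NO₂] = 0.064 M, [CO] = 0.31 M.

0.0005325 M/s

Step 1: The rate law is rate = k[NO₂]^2
Step 2: Note that the rate does not depend on [CO] (zero order in CO).
Step 3: rate = 0.13 × (0.064)^2 = 0.00053248 M/s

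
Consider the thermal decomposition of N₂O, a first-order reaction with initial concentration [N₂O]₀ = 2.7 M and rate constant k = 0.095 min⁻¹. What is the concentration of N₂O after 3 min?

2.03 M

Step 1: For a first-order reaction: [N₂O] = [N₂O]₀ × e^(-kt)
Step 2: [N₂O] = 2.7 × e^(-0.095 × 3)
Step 3: [N₂O] = 2.7 × e^(-0.285)
Step 4: [N₂O] = 2.7 × 0.752014 = 2.03 M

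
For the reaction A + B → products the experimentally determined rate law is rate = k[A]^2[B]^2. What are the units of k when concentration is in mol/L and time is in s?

(mol/L)⁻³·s⁻¹

Step 1: Overall order = 2 + 2 = 4.
Step 2: rate has units mol/L·s⁻¹; [A]^2[B]^2 has units (mol/L)^4.
Step 3: k = rate/([A]^2[B]^2), so units of k = (mol/L)^(1-4)·s⁻¹ = (mol/L)⁻³·s⁻¹.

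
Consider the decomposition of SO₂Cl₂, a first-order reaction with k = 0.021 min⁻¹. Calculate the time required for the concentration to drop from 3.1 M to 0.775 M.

66.01 min

Step 1: For first-order: t = ln([SO₂Cl₂]₀/[SO₂Cl₂])/k
Step 2: t = ln(3.1/0.775)/0.021
Step 3: t = ln(4)/0.021
Step 4: t = 1.386/0.021 = 66.01 min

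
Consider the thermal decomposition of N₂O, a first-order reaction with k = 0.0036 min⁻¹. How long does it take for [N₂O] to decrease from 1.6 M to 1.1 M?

104.1 min

Step 1: For first-order: t = ln([N₂O]₀/[N₂O])/k
Step 2: t = ln(1.6/1.1)/0.0036
Step 3: t = ln(1.455)/0.0036
Step 4: t = 0.3747/0.0036 = 104.1 min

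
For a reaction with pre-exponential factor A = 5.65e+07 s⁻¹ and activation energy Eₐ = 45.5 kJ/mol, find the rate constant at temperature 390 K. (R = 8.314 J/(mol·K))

4.55e+01 s⁻¹

Step 1: Use the Arrhenius equation: k = A × exp(-Eₐ/RT)
Step 2: Convert Eₐ to J/mol: 45.5 kJ/mol = 45500 J/mol
Step 3: Calculate the exponent: -Eₐ/(RT) = -45500/(8.314 × 390) = -14.03256
Step 4: k = 5.65e+07 × exp(-14.03256)
Step 5: k = 5.65e+07 × 8.04890e-07 = 4.5476e+01 s⁻¹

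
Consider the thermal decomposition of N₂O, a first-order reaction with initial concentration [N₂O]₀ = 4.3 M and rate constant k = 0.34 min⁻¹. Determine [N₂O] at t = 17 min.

0.01328 M

Step 1: For a first-order reaction: [N₂O] = [N₂O]₀ × e^(-kt)
Step 2: [N₂O] = 4.3 × e^(-0.34 × 17)
Step 3: [N₂O] = 4.3 × e^(-5.78)
Step 4: [N₂O] = 4.3 × 0.00308872 = 0.01328 M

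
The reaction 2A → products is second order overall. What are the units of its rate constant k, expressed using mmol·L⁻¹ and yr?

(mmol·L⁻¹)⁻¹·yr⁻¹

Step 1: For overall order n, rate = k × (concentration)^n.
Step 2: Rate has units mmol·L⁻¹·yr⁻¹; concentration term has units (mmol·L⁻¹)^2.
Step 3: k = rate / (concentration)^n, so units of k = (mmol·L⁻¹)^(1-2)·yr⁻¹ = (mmol·L⁻¹)⁻¹·yr⁻¹.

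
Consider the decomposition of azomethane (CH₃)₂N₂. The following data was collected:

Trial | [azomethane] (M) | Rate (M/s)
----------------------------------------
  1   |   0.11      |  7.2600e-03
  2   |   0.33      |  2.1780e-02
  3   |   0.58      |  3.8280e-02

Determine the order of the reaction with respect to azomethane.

first order (1)

Step 1: Compare trials to find order n where rate₂/rate₁ = ([azomethane]₂/[azomethane]₁)^n
Step 2: rate₂/rate₁ = 2.1780e-02/7.2600e-03 = 3
Step 3: [azomethane]₂/[azomethane]₁ = 0.33/0.11 = 3
Step 4: n = ln(3)/ln(3) = 1.00 ≈ 1
Step 5: The reaction is first order in azomethane.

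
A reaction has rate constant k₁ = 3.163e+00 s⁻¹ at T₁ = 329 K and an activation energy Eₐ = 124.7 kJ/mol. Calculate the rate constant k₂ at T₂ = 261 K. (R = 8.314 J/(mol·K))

2.196e-05 s⁻¹

Step 1: Use the two-temperature Arrhenius form: ln(k₂/k₁) = -Eₐ/R × (1/T₂ - 1/T₁)
Step 2: Convert Eₐ to J/mol: 124.7 kJ/mol = 124700 J/mol
Step 3: 1/T₂ - 1/T₁ = 1/261 - 1/329 = 7.919039e-04 K⁻¹
Step 4: ln(k₂/k₁) = -124700/8.314 × 7.919039e-04 = -11.87761
Step 5: k₂ = k₁ × exp(-11.87761) = 3.163e+00 × 6.94416e-06 = 2.196e-05 s⁻¹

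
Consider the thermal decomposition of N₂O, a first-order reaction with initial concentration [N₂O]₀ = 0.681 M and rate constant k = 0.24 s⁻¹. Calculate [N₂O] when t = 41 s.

3.628e-05 M

Step 1: For a first-order reaction: [N₂O] = [N₂O]₀ × e^(-kt)
Step 2: [N₂O] = 0.681 × e^(-0.24 × 41)
Step 3: [N₂O] = 0.681 × e^(-9.84)
Step 4: [N₂O] = 0.681 × 5.32773e-05 = 3.628e-05 M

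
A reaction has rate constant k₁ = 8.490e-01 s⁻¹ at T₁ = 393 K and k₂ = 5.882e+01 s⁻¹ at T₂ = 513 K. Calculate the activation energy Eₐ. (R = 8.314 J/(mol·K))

59.2 kJ/mol

Step 1: Use the two-temperature Arrhenius form: ln(k₂/k₁) = -Eₐ/R × (1/T₂ - 1/T₁)
Step 2: ln(k₂/k₁) = ln(5.882e+01/8.490e-01) = ln(69.2815) = 4.23818
Step 3: 1/T₂ - 1/T₁ = 1/513 - 1/393 = -5.952115e-04 K⁻¹
Step 4: Eₐ = -R × ln(k₂/k₁) / (1/T₂ - 1/T₁) = -8.314 × 4.23818 / -5.952115e-04
Step 5: Eₐ = 5.9199e+04 J/mol = 59.2 kJ/mol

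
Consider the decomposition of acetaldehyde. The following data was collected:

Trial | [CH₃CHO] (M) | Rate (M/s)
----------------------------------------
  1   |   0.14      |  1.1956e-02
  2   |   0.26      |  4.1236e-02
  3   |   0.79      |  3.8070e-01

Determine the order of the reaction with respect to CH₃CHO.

second order (2)

Step 1: Compare trials to find order n where rate₂/rate₁ = ([CH₃CHO]₂/[CH₃CHO]₁)^n
Step 2: rate₂/rate₁ = 4.1236e-02/1.1956e-02 = 3.449
Step 3: [CH₃CHO]₂/[CH₃CHO]₁ = 0.26/0.14 = 1.857
Step 4: n = ln(3.449)/ln(1.857) = 2.00 ≈ 2
Step 5: The reaction is second order in CH₃CHO.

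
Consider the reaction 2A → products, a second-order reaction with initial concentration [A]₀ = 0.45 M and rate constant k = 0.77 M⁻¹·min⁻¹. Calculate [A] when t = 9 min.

0.1093 M

Step 1: For a second-order reaction: 1/[A] = 1/[A]₀ + kt
Step 2: 1/[A] = 1/0.45 + 0.77 × 9
Step 3: 1/[A] = 2.222 + 6.93 = 9.152
Step 4: [A] = 1/9.152 = 0.1093 M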